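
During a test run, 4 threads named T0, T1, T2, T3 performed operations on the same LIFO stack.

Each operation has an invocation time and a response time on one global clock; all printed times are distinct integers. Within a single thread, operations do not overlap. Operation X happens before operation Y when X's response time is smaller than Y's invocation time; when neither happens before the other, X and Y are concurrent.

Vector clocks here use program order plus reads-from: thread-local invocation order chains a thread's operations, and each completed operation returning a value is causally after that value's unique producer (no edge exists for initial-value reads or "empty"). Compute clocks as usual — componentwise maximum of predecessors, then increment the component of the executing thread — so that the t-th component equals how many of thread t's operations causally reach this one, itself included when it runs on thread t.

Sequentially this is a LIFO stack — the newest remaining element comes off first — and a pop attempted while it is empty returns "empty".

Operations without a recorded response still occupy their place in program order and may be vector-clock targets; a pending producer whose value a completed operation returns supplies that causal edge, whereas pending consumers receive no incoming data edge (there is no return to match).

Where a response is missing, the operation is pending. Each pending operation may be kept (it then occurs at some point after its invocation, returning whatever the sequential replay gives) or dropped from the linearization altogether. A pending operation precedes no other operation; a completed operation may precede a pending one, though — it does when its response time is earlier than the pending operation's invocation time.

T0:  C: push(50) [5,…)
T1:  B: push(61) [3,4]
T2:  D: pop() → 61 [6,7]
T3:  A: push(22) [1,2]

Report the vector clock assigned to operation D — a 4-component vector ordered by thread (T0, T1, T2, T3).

(0, 1, 1, 0)

VC(A, invoked at 1): no causal predecessors; +1 on T3 → (0, 0, 0, 1)
VC(B, invoked at 3): no causal predecessors; +1 on T1 → (0, 1, 0, 0)
VC(C, invoked at 5): no causal predecessors; +1 on T0 → (1, 0, 0, 0)
invoked at 6, D merges VC(B)=(0, 1, 0, 0) and bumps T2's slot → (0, 1, 1, 0)
target: VC(D) = (0, 1, 1, 0)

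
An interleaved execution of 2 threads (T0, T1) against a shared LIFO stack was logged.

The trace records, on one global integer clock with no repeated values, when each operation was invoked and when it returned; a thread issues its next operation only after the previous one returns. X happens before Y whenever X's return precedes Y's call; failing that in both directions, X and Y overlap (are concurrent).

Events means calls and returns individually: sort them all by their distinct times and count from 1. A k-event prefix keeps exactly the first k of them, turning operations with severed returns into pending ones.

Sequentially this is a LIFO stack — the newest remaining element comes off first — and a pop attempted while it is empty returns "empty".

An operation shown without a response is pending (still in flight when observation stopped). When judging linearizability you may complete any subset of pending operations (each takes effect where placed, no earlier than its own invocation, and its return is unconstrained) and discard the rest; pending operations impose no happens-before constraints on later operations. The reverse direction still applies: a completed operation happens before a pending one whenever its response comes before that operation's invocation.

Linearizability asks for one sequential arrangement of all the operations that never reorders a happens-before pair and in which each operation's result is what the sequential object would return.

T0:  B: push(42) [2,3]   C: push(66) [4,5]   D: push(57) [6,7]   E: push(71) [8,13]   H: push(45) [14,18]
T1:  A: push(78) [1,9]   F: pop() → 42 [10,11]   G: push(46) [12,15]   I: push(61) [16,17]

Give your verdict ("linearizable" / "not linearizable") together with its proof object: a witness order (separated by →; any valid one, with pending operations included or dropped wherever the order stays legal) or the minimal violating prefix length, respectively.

events 1..10 are fine; event 11 — the response of F at time 11 — makes the prefix non-linearizable
checked exhaustively: 4 real-time-consistent orders of 5 completed operations, zero legal LIFO stack replays
include/drop combinations of the 1 pending operation (E) were all tried; none helps
sample order A, B, C, D, F (pending dropped) stalls at step 5 — F pop() → 42 has no legal effect
sample order B, A, C, D, F (pending dropped) stalls at step 5 — F pop() → 42 has no legal effect

not linearizable — minimal violating prefix: 11 events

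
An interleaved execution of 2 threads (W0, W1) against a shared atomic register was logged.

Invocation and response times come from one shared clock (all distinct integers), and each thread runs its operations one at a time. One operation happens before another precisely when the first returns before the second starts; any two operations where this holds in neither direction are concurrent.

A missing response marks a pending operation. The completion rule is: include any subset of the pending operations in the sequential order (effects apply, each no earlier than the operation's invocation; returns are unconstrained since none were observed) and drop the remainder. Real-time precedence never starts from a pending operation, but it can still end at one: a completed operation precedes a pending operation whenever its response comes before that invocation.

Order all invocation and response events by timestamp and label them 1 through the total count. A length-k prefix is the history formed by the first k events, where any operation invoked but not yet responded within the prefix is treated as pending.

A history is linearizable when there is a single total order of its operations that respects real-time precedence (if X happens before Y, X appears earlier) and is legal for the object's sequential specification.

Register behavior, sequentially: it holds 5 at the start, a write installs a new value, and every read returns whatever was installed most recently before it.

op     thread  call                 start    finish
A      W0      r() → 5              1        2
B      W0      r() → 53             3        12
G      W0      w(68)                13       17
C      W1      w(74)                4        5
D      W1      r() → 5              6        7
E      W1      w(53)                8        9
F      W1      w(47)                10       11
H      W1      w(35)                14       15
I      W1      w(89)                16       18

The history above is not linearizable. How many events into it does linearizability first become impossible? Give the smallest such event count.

events 1..6 are still linearizable — one witness is A, B, C:
after step 1 (A r() → 5): value 5
after step 2 (B r() (pending, included)): value 5
after step 3 (C w(74)): value 74
event 7 — D's response, time 7 — after it, nothing linearizes
completion choices over the 1 pending operation (B) were checked; none helps
e.g. A, C, D (pending dropped): illegal at step 3, since D r() → 5 cannot apply there

7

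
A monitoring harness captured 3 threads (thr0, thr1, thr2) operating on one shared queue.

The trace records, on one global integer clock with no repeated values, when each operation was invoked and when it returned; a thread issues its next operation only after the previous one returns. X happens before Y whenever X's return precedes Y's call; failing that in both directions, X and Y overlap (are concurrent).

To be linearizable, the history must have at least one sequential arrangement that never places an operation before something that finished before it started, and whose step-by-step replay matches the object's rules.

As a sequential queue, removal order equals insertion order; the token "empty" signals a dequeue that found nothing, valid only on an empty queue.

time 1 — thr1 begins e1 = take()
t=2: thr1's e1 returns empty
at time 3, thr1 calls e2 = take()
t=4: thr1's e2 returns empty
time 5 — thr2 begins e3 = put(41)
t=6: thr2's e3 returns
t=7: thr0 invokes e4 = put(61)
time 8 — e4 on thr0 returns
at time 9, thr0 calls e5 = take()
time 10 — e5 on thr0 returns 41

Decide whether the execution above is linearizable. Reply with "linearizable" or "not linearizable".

linearizable

a witness: e1, e2, e3, e4, e5
1. e1 take() → empty, leaving queue <>
2. e2 take() → empty, leaving queue <>
3. e3 put(41), leaving queue <41>
4. e4 put(61), leaving queue <41,61>
5. e5 take() → 41, leaving queue <61>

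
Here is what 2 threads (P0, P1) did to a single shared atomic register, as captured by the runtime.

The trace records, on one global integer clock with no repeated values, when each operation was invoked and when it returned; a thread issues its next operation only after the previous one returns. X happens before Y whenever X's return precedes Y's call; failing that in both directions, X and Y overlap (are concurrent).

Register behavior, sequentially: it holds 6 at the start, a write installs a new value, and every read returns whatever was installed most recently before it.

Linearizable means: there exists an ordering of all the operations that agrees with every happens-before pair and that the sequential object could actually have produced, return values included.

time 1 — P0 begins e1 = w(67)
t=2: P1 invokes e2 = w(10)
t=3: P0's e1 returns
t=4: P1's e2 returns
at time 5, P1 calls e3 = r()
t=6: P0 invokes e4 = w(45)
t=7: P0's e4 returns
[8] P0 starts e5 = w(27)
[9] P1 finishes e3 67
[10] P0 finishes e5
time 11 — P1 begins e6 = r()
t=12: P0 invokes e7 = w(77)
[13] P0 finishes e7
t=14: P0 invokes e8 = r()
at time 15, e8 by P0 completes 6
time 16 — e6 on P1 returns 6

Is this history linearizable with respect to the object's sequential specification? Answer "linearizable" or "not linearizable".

not linearizable

through event 14 a valid linearization exists; event 15 (e8 responding at time 15) ends that
real-time-consistent orders of the 7 completed operations: 6 — all fail the atomic register replay
include/drop combinations of the 1 pending operation (e6) were all tried; none helps
for example e1, e2, e3, e4, e5, e7, e8 (pending dropped) fails at step 3: e3 r() → 67 is not legal there
for example e1, e2, e4, e3, e5, e7, e8 (pending dropped) fails at step 4: e3 r() → 67 is not legal there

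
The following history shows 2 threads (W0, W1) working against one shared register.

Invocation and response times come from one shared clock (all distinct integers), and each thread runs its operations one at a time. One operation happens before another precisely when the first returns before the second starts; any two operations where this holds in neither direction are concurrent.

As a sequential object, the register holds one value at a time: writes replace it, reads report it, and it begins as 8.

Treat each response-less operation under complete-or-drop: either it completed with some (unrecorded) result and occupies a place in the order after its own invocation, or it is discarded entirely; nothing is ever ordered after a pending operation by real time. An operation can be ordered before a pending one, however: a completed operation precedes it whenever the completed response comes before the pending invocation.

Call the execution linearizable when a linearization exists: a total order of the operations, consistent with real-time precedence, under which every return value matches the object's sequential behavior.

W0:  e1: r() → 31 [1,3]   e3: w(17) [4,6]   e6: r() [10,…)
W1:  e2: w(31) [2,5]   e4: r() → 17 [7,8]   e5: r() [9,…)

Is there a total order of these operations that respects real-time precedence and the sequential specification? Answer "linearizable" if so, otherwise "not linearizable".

a witness: e2, e1, e3, e4
step 1: e2 w(31) — value 31
step 2: e1 r() → 31 — value 31
step 3: e3 w(17) — value 17
step 4: e4 r() → 17 — value 17

linearizable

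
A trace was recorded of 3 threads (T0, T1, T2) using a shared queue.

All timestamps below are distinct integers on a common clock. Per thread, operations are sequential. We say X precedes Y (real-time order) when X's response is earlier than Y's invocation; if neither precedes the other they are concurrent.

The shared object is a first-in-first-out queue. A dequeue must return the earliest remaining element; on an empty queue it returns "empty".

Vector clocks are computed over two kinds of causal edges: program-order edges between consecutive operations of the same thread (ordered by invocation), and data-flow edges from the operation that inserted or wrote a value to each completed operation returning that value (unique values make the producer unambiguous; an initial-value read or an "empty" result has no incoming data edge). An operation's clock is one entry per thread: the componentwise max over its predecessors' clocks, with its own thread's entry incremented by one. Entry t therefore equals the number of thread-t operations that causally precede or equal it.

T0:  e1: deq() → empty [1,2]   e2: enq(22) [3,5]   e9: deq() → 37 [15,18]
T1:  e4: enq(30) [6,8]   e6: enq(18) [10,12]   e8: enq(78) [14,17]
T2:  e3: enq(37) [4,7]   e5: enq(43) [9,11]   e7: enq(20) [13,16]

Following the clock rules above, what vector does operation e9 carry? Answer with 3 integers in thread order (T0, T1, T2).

(3, 0, 1)

e3 (invocation 4): nothing precedes it; T2's component alone gives (0, 0, 1)
e4 (invocation 6): nothing precedes it; T1's component alone gives (0, 1, 0)
e1 (invocation 1): nothing precedes it; T0's component alone gives (1, 0, 0)
e5 (invocation 9): componentwise max over VC(e3)=(0, 0, 1), +1 at T2, giving (0, 0, 2)
e6 (invocation 10): componentwise max over VC(e4)=(0, 1, 0), +1 at T1, giving (0, 2, 0)
e2 (invocation 3): componentwise max over VC(e1)=(1, 0, 0), +1 at T0, giving (2, 0, 0)
e7 (invocation 13): componentwise max over VC(e5)=(0, 0, 2), +1 at T2, giving (0, 0, 3)
e8 (invocation 14): componentwise max over VC(e6)=(0, 2, 0), +1 at T1, giving (0, 3, 0)
e9 (invocation 15): componentwise max over VC(e2)=(2, 0, 0), VC(e3)=(0, 0, 1), +1 at T0, giving (3, 0, 1)
target: VC(e9) = (3, 0, 1)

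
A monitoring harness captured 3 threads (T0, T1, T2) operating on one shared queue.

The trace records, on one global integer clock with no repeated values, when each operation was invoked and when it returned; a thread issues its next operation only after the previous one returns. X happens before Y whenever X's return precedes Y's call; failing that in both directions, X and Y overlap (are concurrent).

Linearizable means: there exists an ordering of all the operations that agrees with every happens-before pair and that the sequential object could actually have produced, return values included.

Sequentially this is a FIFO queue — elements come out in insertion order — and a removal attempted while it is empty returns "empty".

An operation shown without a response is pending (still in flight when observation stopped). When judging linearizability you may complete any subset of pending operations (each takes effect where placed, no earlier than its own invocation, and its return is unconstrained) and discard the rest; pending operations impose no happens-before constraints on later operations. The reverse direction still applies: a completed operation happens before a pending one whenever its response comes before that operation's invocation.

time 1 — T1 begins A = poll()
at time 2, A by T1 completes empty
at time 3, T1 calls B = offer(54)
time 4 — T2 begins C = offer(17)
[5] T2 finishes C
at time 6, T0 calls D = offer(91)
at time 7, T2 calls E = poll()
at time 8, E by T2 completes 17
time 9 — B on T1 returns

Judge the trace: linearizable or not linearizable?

linearizable

one valid linearization: A, C, B, D, E
step 1: A poll() → empty — queue <>
step 2: C offer(17) — queue <17>
step 3: B offer(54) — queue <17,54>
step 4: D offer(91) (pending, included) — queue <17,54,91>
step 5: E poll() → 17 — queue <54,91>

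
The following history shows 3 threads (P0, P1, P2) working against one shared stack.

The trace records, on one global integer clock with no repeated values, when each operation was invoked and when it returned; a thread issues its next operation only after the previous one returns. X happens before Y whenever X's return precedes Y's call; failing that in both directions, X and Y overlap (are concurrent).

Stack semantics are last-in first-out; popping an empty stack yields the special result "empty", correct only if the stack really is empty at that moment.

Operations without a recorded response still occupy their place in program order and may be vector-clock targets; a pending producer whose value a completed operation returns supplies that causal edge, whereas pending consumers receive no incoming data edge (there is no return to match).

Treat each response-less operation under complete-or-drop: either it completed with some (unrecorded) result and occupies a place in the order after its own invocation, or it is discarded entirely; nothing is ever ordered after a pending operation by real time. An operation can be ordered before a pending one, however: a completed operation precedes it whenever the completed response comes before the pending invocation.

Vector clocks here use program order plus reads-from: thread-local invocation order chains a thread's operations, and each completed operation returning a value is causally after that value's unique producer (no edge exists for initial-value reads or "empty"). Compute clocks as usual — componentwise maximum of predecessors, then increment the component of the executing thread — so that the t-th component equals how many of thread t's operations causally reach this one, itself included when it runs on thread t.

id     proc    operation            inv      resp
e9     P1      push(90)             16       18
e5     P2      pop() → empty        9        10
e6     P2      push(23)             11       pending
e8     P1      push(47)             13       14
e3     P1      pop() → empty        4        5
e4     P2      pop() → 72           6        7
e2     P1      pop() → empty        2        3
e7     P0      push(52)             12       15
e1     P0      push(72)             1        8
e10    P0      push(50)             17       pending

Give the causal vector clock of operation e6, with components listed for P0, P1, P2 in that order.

(1, 0, 3)

no predecessors for e2 (invoked 2): P1 increments from zero → (0, 1, 0)
no predecessors for e1 (invoked 1): P0 increments from zero → (1, 0, 0)
VC(e3, invoked at 4): max of VC(e2)=(0, 1, 0), then +1 on thread P1 → (0, 2, 0)
VC(e4, invoked at 6): max of VC(e1)=(1, 0, 0), then +1 on thread P2 → (1, 0, 1)
VC(e7, invoked at 12): max of VC(e1)=(1, 0, 0), then +1 on thread P0 → (2, 0, 0)
VC(e8, invoked at 13): max of VC(e3)=(0, 2, 0), then +1 on thread P1 → (0, 3, 0)
VC(e5, invoked at 9): max of VC(e4)=(1, 0, 1), then +1 on thread P2 → (1, 0, 2)
VC(e10, invoked at 17): max of VC(e7)=(2, 0, 0), then +1 on thread P0 → (3, 0, 0)
VC(e9, invoked at 16): max of VC(e8)=(0, 3, 0), then +1 on thread P1 → (0, 4, 0)
VC(e6, invoked at 11): max of VC(e5)=(1, 0, 2), then +1 on thread P2 → (1, 0, 3)
target: VC(e6) = (1, 0, 3)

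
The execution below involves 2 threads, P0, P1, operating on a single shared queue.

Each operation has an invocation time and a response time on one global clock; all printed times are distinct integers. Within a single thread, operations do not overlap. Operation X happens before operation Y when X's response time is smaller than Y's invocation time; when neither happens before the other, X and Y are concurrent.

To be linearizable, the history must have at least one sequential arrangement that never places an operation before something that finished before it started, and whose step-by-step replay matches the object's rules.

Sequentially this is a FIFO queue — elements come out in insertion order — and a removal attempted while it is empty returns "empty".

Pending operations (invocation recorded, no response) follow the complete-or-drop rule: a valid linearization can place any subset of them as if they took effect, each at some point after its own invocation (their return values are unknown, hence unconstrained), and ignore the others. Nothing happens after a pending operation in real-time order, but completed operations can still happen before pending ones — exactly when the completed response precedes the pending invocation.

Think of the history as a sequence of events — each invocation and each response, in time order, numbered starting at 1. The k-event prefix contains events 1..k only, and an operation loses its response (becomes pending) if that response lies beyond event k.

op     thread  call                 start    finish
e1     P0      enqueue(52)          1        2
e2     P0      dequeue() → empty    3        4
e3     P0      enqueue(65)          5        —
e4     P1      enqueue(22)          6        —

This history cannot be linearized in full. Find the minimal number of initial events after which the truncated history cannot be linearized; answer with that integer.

4

events 1..3 are linearizable, e.g. via e1:
step 1: e1 enqueue(52) — queue <52>
adding event 4 (e2 responds at 4) leaves no legal real-time order
take e1, e2: step 2 already fails, because e2 dequeue() → empty cannot occur there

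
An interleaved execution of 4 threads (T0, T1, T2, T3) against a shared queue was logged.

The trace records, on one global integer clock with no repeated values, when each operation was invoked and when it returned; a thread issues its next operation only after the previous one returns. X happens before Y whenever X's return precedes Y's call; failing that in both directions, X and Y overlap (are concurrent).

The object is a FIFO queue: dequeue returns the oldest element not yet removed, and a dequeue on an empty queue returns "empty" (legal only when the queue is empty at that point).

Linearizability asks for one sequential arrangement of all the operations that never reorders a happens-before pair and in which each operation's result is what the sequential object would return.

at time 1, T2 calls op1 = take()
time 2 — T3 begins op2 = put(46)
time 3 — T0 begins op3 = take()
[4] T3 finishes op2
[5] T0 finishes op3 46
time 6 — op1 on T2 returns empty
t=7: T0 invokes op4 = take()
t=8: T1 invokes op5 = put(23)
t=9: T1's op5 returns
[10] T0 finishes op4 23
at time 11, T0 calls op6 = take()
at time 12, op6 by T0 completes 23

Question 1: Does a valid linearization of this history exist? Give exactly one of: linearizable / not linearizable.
not linearizable

the violation lands at event 12, op6's response at time 12: events 1..11 linearize, events 1..12 do not
all 12 real-time-respecting orders fail — 6 completed queue operations, no legal replay
sample order op1, op2, op3, op4, op5, op6 stalls at step 4 — op4 take() → 23 has no legal effect
sample order op1, op2, op3, op5, op4, op6 stalls at step 6 — op6 take() → 23 has no legal effect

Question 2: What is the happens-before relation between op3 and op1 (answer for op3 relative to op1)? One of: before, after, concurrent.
concurrent

op3 spans [3,5], op1 spans [1,6]
the intervals overlap in both directions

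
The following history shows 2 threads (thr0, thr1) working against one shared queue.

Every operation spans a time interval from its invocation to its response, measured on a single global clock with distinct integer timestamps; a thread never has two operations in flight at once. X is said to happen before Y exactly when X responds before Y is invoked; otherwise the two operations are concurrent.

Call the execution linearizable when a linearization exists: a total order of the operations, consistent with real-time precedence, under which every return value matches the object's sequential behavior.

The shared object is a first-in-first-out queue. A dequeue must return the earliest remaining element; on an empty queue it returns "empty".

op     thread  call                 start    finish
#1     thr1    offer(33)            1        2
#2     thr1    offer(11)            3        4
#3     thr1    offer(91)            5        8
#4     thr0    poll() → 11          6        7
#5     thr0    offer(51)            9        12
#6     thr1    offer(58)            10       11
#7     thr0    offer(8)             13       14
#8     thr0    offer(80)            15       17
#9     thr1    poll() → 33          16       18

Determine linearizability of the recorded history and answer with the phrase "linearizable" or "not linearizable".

events 1..6 are fine; event 7 — the response of #4 at time 7 — makes the prefix non-linearizable
the sole real-time-consistent order of 3 completed operations fails the queue replay
every completion of the 1 pending operation (#3) was checked; none linearizes
take #1, #2, #4 (pending dropped): step 3 already fails, because #4 poll() → 11 cannot occur there

not linearizable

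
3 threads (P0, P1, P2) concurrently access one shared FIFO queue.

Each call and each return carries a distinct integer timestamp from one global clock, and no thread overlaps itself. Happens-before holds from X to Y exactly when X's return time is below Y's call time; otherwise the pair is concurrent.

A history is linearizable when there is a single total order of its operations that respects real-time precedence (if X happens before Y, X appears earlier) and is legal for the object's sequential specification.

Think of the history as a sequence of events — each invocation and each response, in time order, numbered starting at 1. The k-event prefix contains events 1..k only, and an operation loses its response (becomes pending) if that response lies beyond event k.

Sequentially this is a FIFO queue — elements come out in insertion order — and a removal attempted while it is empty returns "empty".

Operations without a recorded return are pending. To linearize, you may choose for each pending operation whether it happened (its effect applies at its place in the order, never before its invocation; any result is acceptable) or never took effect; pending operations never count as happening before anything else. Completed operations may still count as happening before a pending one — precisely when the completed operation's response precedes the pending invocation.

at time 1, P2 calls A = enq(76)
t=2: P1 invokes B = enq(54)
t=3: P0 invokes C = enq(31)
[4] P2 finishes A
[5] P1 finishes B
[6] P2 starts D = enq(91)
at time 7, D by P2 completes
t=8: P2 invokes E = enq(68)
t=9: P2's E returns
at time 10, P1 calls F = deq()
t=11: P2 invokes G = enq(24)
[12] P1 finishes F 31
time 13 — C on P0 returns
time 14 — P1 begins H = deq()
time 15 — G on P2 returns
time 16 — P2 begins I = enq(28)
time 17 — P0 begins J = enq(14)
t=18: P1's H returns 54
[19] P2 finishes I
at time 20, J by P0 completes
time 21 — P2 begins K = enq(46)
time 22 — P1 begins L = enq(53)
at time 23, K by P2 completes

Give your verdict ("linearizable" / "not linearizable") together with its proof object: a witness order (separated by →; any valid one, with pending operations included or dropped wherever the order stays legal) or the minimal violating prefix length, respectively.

linearizable — witness: C → B → A → D → E → F → G → H → I → J → K

after step 1 (C enq(31)): queue <31>
after step 2 (B enq(54)): queue <31,54>
after step 3 (A enq(76)): queue <31,54,76>
after step 4 (D enq(91)): queue <31,54,76,91>
after step 5 (E enq(68)): queue <31,54,76,91,68>
after step 6 (F deq() → 31): queue <54,76,91,68>
after step 7 (G enq(24)): queue <54,76,91,68,24>
after step 8 (H deq() → 54): queue <76,91,68,24>
after step 9 (I enq(28)): queue <76,91,68,24,28>
after step 10 (J enq(14)): queue <76,91,68,24,28,14>
after step 11 (K enq(46)): queue <76,91,68,24,28,14,46>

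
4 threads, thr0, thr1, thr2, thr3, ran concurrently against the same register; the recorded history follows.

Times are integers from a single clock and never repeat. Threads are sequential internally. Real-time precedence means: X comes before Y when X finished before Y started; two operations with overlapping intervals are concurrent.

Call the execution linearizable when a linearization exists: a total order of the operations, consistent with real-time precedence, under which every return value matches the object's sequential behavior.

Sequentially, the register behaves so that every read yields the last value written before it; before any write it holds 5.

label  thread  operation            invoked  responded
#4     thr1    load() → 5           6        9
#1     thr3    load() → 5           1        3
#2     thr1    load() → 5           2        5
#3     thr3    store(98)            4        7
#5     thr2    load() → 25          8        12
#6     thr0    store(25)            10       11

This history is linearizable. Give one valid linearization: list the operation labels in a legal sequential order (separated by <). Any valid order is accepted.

1. #1 load() → 5, leaving value 5
2. #2 load() → 5, leaving value 5
3. #4 load() → 5, leaving value 5
4. #3 store(98), leaving value 98
5. #6 store(25), leaving value 25
6. #5 load() → 25, leaving value 25

#1 < #2 < #4 < #3 < #6 < #5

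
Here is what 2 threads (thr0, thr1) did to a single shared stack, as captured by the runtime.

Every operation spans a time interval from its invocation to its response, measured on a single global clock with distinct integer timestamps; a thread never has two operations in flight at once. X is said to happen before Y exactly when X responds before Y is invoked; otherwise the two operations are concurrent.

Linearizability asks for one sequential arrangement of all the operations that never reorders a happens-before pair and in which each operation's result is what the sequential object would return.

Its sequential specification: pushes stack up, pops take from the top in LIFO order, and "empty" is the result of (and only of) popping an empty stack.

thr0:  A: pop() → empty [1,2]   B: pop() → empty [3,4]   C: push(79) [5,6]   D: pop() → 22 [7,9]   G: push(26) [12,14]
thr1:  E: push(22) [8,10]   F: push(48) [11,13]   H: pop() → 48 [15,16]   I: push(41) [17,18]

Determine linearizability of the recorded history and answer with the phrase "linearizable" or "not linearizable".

a witness: A, B, C, E, D, G, F, H, I
1. A pop() → empty, leaving stack <>
2. B pop() → empty, leaving stack <>
3. C push(79), leaving stack <79>
4. E push(22), leaving stack <79,22>
5. D pop() → 22, leaving stack <79>
6. G push(26), leaving stack <79,26>
7. F push(48), leaving stack <79,26,48>
8. H pop() → 48, leaving stack <79,26>
9. I push(41), leaving stack <79,26,41>

linearizable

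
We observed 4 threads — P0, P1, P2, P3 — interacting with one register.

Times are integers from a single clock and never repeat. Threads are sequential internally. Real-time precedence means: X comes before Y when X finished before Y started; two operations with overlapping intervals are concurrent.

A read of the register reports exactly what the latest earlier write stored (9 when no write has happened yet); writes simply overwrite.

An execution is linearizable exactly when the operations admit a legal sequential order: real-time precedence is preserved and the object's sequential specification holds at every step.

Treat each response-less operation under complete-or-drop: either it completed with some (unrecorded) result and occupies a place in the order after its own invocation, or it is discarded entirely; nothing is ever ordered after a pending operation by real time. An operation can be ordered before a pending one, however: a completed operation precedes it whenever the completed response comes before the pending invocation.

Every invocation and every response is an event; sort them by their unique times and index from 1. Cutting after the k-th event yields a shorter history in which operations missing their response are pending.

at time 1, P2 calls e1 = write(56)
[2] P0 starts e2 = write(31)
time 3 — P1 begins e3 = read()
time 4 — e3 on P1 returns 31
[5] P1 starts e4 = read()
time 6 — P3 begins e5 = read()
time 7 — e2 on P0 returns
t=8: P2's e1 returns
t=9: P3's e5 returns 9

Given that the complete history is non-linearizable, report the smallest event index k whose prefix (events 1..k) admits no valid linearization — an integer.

9

a valid linearization of events 1..8 exists, for instance e1, e2, e3:
step 1: e1 write(56) — value 56
step 2: e2 write(31) — value 31
step 3: e3 read() → 31 — value 31
include event 9 — e5 responding at 9 — and every candidate order breaks
including or dropping the 1 pending operation (e4) in any combination fails
for example e1, e2, e3, e5 (pending dropped) fails at step 4: e5 read() → 9 is not legal there
for example e1, e3, e2, e5 (pending dropped) fails at step 2: e3 read() → 31 is not legal there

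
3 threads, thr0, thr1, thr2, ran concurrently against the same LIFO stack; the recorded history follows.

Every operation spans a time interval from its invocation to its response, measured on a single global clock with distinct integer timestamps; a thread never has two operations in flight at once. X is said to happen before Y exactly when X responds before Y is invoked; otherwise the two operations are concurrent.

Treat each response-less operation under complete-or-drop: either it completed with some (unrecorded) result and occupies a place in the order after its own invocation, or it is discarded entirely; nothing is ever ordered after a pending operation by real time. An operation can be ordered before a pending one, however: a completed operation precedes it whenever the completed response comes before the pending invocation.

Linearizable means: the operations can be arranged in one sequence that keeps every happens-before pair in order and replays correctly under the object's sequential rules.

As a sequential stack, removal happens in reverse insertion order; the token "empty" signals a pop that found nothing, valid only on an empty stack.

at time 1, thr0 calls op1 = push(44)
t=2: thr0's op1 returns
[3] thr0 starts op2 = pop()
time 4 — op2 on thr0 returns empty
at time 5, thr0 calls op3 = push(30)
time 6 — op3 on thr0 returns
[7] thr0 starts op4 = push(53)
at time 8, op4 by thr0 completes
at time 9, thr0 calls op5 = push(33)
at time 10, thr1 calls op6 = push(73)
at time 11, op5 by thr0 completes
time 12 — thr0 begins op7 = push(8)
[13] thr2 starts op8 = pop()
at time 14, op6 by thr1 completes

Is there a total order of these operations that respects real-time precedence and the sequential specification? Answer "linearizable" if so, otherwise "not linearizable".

not linearizable

the violation lands at event 4, op2's response at time 4: events 1..3 linearize, events 1..4 do not
the sole real-time-consistent order of 2 completed operations fails the LIFO stack replay
sample order op1, op2 stalls at step 2 — op2 pop() → empty has no legal effect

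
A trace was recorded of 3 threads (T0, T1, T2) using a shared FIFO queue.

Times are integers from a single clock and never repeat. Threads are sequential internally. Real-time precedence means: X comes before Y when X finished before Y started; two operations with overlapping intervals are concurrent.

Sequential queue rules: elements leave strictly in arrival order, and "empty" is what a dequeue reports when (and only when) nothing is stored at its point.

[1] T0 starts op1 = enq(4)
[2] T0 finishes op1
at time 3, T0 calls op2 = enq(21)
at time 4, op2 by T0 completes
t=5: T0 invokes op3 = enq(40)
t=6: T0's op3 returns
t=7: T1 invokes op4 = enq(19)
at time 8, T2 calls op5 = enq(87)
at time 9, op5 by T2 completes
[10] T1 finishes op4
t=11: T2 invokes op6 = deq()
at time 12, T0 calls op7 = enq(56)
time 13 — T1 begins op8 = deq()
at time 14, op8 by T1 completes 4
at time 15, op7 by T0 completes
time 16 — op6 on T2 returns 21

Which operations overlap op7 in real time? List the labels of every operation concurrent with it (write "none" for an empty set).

op6, op8

op7 spans [12,15]; an op avoiding the whole window 12..15 is ordered, any other is concurrent
op1 [1,2]: before
op2 [3,4]: before
op3 [5,6]: before
op4 [7,10]: before
op5 [8,9]: before
op6 [11,16]: concurrent
op8 [13,14]: concurrent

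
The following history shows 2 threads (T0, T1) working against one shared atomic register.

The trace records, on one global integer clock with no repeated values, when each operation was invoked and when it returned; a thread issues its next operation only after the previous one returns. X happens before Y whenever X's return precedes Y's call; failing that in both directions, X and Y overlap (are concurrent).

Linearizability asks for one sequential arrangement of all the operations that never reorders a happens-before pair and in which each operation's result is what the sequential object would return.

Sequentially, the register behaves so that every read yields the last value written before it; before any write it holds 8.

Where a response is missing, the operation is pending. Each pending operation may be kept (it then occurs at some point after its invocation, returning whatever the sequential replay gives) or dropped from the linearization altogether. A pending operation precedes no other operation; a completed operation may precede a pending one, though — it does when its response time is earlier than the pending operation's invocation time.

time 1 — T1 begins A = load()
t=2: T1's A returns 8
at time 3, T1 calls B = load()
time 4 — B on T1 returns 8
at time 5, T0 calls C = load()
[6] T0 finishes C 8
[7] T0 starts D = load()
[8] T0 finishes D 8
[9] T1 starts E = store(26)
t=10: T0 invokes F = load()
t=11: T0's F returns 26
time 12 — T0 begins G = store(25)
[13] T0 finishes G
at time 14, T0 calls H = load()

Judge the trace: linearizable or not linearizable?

linearizable

a witness: A, B, C, D, E, F, G
step 1: A load() → 8 — value 8
step 2: B load() → 8 — value 8
step 3: C load() → 8 — value 8
step 4: D load() → 8 — value 8
step 5: E store(26) (pending, included) — value 26
step 6: F load() → 26 — value 26
step 7: G store(25) — value 25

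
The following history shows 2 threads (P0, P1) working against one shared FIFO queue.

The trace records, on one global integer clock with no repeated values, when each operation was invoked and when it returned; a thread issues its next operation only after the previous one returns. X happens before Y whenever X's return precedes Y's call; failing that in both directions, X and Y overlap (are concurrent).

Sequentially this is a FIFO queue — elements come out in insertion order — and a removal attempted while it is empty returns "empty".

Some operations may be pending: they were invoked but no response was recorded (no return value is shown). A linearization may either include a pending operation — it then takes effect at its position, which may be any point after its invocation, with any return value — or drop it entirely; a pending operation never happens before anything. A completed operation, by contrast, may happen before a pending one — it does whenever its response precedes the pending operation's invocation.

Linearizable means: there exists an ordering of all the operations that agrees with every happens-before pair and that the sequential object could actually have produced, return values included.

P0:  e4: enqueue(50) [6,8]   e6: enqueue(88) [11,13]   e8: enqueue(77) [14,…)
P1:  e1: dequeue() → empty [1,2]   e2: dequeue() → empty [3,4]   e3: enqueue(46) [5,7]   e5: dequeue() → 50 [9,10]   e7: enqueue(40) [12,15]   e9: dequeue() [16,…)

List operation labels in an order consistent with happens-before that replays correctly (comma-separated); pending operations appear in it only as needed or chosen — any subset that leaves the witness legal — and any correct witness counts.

after step 1 (e1 dequeue() → empty): queue <>
after step 2 (e2 dequeue() → empty): queue <>
after step 3 (e4 enqueue(50)): queue <50>
after step 4 (e3 enqueue(46)): queue <50,46>
after step 5 (e5 dequeue() → 50): queue <46>
after step 6 (e6 enqueue(88)): queue <46,88>
after step 7 (e7 enqueue(40)): queue <46,88,40>

e1, e2, e4, e3, e5, e6, e7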